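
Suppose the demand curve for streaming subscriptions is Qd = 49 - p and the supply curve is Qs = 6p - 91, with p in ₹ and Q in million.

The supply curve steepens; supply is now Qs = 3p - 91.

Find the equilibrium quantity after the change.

Solve the original market: 49 - p = 6p - 91, hence p = 20 and Q = 29.
With the change applied: demand Qd = 49 - p, supply Qs = 3p - 91.
Clearing the new market: 49 - p = 3p - 91, so p = 35 and Q = 14.

14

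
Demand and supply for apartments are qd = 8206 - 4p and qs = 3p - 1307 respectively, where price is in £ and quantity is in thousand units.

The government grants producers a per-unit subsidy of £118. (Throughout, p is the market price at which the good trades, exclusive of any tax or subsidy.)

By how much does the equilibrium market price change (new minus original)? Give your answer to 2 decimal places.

Initially, 8206 - 4p = 3p - 1307, so 9513 = 7p and p = 1359, q = 2770.
Since sellers receive the price plus the subsidy, the effective supply curve becomes qs = 3p - 953.
Clearing the new market: 8206 - 4p = 3p - 953, so p = 9159/7 ≈ 1308.4286 and q = 20806/7 ≈ 2972.2857.
Δp = 1308.4286 − 1359 = -50.57.

-50.57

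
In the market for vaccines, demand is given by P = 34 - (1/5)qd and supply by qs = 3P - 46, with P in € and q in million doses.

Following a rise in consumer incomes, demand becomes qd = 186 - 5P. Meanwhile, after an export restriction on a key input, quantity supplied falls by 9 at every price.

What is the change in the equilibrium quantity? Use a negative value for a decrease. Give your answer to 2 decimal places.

Original equilibrium: 170 - 5P = 3P - 46 gives 216 = 8P, so P = 27 and q = 35.
With the change applied: demand qd = 186 - 5P, supply qs = 3P - 55.
New equilibrium: 186 - 5P = 3P - 55 ⇒ 241 = 8P ⇒ P = 30.125, q = 35.375.
Δq = 35.375 − 35 = +0.38.

+0.38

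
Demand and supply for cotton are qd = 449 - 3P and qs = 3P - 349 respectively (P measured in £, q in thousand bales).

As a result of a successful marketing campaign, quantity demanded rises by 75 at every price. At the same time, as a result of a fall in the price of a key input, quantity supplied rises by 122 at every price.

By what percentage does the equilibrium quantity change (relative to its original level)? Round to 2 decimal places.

+197.00

Initially, 449 - 3P = 3P - 349, so 798 = 6P and P = 133, q = 50.
With the change applied: demand qd = 524 - 3P, supply qs = 3P - 227.
Equate the new curves: 524 - 3P = 3P - 227, giving 751 = 6P, P = 751/6 ≈ 125.1667, q = 148.5.
%Δq = (148.5 − 50) / 50 × 100 = +197.00%.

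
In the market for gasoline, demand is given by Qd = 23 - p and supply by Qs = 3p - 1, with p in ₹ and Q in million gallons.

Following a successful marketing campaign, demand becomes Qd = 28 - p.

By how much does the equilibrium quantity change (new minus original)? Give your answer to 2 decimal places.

Original equilibrium: 23 - p = 3p - 1 gives 24 = 4p, so p = 6 and Q = 17.
The new curves are Qd = 28 - p (demand) and Qs = 3p - 1 (supply).
Equate the new curves: 28 - p = 3p - 1, giving 29 = 4p, p = 7.25, Q = 20.75.
ΔQ = 20.75 − 17 = +3.75.

+3.75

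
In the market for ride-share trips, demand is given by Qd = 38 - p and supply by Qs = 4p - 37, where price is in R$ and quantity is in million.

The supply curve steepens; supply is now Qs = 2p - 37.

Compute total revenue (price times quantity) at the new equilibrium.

325

Before the shock: 38 - p = 4p - 37 ⇒ 75 = 5p ⇒ p = 15, Q = 23.
The new curves are Qd = 38 - p (demand) and Qs = 2p - 37 (supply).
Equate the new curves: 38 - p = 2p - 37, giving 75 = 3p, p = 25, Q = 13.
New expenditure = 25 × 13 = 325.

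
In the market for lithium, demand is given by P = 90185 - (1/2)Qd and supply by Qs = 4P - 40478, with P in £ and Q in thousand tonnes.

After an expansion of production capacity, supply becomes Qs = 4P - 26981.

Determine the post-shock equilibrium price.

Initially, 180370 - 2P = 4P - 40478, so 220848 = 6P and P = 36808, Q = 106754.
After the shift, demand is Qd = 180370 - 2P and supply is Qs = 4P - 26981.
Equate the new curves: 180370 - 2P = 4P - 26981, giving 207351 = 6P, P = 34558.5, Q = 111253.

34558.5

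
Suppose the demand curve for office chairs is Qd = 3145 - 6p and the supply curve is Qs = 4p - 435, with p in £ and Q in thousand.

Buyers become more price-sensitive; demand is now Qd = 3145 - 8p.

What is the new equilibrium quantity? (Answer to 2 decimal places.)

Solve the original market: 3145 - 6p = 4p - 435, hence p = 358 and Q = 997.
After the shift, demand is Qd = 3145 - 8p and supply is Qs = 4p - 435.
Clearing the new market: 3145 - 8p = 4p - 435, so p = 895/3 ≈ 298.3333 and Q = 2275/3 ≈ 758.3333.

758.33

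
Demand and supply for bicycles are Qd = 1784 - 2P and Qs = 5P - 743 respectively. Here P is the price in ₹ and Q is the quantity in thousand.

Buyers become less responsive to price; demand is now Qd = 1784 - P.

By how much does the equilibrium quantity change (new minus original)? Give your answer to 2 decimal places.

+300.83

Original equilibrium: 1784 - 2P = 5P - 743 gives 2527 = 7P, so P = 361 and Q = 1062.
The new curves are Qd = 1784 - P (demand) and Qs = 5P - 743 (supply).
New equilibrium: 1784 - P = 5P - 743 ⇒ 2527 = 6P ⇒ P = 2527/6 ≈ 421.1667, Q = 8177/6 ≈ 1362.8333.
ΔQ = 1362.8333 − 1062 = +300.83.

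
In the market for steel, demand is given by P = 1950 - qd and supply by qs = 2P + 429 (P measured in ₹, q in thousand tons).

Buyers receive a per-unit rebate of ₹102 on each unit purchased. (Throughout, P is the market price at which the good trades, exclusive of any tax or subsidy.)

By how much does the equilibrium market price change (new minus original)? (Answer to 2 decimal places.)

Original equilibrium: 1950 - P = 2P + 429 gives 1521 = 3P, so P = 507 and q = 1443.
Since buyers' out-of-pocket price is the market price minus the rebate, the effective demand curve becomes qd = 2052 - P.
New equilibrium: 2052 - P = 2P + 429 ⇒ 1623 = 3P ⇒ P = 541, q = 1511.
ΔP = 541 − 507 = +34.00.

+34.00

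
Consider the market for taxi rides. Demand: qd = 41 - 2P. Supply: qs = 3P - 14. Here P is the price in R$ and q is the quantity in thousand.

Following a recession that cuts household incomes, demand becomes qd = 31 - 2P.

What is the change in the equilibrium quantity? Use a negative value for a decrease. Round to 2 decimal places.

-6.00

Solve the original market: 41 - 2P = 3P - 14, hence P = 11 and q = 19.
The new curves are qd = 31 - 2P (demand) and qs = 3P - 14 (supply).
Clearing the new market: 31 - 2P = 3P - 14, so P = 9 and q = 13.
Δq = 13 − 19 = -6.00.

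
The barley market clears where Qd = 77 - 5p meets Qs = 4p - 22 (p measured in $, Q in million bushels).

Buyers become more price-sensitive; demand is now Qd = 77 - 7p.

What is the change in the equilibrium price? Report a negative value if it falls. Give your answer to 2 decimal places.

-2.00

Solve the original market: 77 - 5p = 4p - 22, hence p = 11 and Q = 22.
The new curves are Qd = 77 - 7p (demand) and Qs = 4p - 22 (supply).
Clearing the new market: 77 - 7p = 4p - 22, so p = 9 and Q = 14.
Δp = 9 − 11 = -2.00.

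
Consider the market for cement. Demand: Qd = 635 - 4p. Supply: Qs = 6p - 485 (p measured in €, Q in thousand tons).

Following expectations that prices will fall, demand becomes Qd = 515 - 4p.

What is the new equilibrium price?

Original equilibrium: 635 - 4p = 6p - 485 gives 1120 = 10p, so p = 112 and Q = 187.
The shock moves the curves to Qd = 515 - 4p and Qs = 6p - 485.
Clearing the new market: 515 - 4p = 6p - 485, so p = 100 and Q = 115.

100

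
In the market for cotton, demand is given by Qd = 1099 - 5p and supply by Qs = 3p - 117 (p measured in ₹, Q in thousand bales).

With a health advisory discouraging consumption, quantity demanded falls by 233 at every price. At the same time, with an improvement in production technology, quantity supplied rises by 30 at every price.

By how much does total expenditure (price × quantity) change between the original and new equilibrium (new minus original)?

Original equilibrium: 1099 - 5p = 3p - 117 gives 1216 = 8p, so p = 152 and Q = 339.
The shock moves the curves to Qd = 866 - 5p and Qs = 3p - 87.
Setting them equal: 866 - 5p = 3p - 87 → 953 = 8p, so p = 119.125 and Q = 270.375.
Expenditure moves from 152×339 = 51528 to 119.125×270.375 = 32208.421875; change = -19319.578125.

-19319.578125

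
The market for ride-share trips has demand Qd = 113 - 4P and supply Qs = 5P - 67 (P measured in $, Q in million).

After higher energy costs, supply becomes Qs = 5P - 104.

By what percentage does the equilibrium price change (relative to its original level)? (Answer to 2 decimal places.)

Before the shock: 113 - 4P = 5P - 67 ⇒ 180 = 9P ⇒ P = 20, Q = 33.
The new curves are Qd = 113 - 4P (demand) and Qs = 5P - 104 (supply).
Setting them equal: 113 - 4P = 5P - 104 → 217 = 9P, so P = 217/9 ≈ 24.1111 and Q = 149/9 ≈ 16.5556.
%ΔP = (24.1111 − 20) / 20 × 100 = +20.56%.

+20.56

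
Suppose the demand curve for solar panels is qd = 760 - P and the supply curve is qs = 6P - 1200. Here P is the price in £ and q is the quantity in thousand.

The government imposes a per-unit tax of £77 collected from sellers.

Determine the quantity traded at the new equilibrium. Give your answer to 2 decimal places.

Solve the original market: 760 - P = 6P - 1200, hence P = 280 and q = 480.
Since sellers keep the price net of the tax, the effective supply curve becomes qs = 6P - 1662.
New equilibrium: 760 - P = 6P - 1662 ⇒ 2422 = 7P ⇒ P = 346, q = 414.

414.00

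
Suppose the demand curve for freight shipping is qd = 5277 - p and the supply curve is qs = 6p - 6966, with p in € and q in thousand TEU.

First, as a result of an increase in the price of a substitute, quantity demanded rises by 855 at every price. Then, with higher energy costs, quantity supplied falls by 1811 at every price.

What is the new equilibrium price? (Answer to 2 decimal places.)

Initially, 5277 - p = 6p - 6966, so 12243 = 7p and p = 1749, q = 3528.
The new curves are qd = 6132 - p (demand) and qs = 6p - 8777 (supply).
Clearing the new market: 6132 - p = 6p - 8777, so p = 14909/7 ≈ 2129.8571 and q = 28015/7 ≈ 4002.1429.

2129.86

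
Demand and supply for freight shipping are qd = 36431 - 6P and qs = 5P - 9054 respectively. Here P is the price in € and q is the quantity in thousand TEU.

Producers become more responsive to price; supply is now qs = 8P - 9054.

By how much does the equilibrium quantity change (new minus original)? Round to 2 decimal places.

+5316.43

Solve the original market: 36431 - 6P = 5P - 9054, hence P = 4135 and q = 11621.
After the shift, demand is qd = 36431 - 6P and supply is qs = 8P - 9054.
Setting them equal: 36431 - 6P = 8P - 9054 → 45485 = 14P, so P = 45485/14 ≈ 3248.9286 and q = 118562/7 ≈ 16937.4286.
Δq = 16937.4286 − 11621 = +5316.43.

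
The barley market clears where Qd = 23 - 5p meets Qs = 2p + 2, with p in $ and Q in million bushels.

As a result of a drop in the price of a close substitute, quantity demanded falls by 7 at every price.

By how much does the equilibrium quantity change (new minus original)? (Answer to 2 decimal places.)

-2.00

Solve the original market: 23 - 5p = 2p + 2, hence p = 3 and Q = 8.
With the change applied: demand Qd = 16 - 5p, supply Qs = 2p + 2.
Clearing the new market: 16 - 5p = 2p + 2, so p = 2 and Q = 6.
ΔQ = 6 − 8 = -2.00.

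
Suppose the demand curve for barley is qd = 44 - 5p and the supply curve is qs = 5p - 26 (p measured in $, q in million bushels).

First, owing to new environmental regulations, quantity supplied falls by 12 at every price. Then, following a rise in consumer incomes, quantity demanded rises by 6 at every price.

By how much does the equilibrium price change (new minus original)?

+1.8

Initially, 44 - 5p = 5p - 26, so 70 = 10p and p = 7, q = 9.
With the change applied: demand qd = 50 - 5p, supply qs = 5p - 38.
Setting them equal: 50 - 5p = 5p - 38 → 88 = 10p, so p = 8.8 and q = 6.
Δp = 8.8 − 7 = +1.8.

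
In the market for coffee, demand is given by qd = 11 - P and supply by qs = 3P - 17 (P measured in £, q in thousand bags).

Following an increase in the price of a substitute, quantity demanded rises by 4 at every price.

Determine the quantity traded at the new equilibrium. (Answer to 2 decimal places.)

7.00

Initially, 11 - P = 3P - 17, so 28 = 4P and P = 7, q = 4.
With the change applied: demand qd = 15 - P, supply qs = 3P - 17.
New equilibrium: 15 - P = 3P - 17 ⇒ 32 = 4P ⇒ P = 8, q = 7.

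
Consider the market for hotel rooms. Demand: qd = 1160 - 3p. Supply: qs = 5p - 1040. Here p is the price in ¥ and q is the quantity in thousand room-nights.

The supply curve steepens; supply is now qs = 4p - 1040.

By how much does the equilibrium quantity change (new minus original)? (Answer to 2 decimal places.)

Original equilibrium: 1160 - 3p = 5p - 1040 gives 2200 = 8p, so p = 275 and q = 335.
After the shift, demand is qd = 1160 - 3p and supply is qs = 4p - 1040.
Clearing the new market: 1160 - 3p = 4p - 1040, so p = 2200/7 ≈ 314.2857 and q = 1520/7 ≈ 217.1429.
Δq = 217.1429 − 335 = -117.86.

-117.86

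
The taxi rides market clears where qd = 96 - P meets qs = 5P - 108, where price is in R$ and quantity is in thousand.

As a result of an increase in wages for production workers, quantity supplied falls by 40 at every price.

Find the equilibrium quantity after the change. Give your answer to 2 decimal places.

Solve the original market: 96 - P = 5P - 108, hence P = 34 and q = 62.
With the change applied: demand qd = 96 - P, supply qs = 5P - 148.
Clearing the new market: 96 - P = 5P - 148, so P = 122/3 ≈ 40.6667 and q = 166/3 ≈ 55.3333.

55.33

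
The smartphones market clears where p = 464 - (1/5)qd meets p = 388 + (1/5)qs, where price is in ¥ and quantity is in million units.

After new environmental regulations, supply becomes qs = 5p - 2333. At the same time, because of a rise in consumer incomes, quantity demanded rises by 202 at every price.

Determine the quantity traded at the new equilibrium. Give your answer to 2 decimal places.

Initially, 2320 - 5p = 5p - 1940, so 4260 = 10p and p = 426, q = 190.
With the change applied: demand qd = 2522 - 5p, supply qs = 5p - 2333.
New equilibrium: 2522 - 5p = 5p - 2333 ⇒ 4855 = 10p ⇒ p = 485.5, q = 94.5.

94.50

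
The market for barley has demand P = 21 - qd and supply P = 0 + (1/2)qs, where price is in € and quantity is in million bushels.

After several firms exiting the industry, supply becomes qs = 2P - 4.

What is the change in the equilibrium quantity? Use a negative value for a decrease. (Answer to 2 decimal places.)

-1.33

Original equilibrium: 21 - P = 2P gives 21 = 3P, so P = 7 and q = 14.
The shock moves the curves to qd = 21 - P and qs = 2P - 4.
Clearing the new market: 21 - P = 2P - 4, so P = 25/3 ≈ 8.3333 and q = 38/3 ≈ 12.6667.
Δq = 12.6667 − 14 = -1.33.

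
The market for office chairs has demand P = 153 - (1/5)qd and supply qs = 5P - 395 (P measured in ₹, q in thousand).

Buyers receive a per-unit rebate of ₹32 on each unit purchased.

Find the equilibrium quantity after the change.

265

Solve the original market: 765 - 5P = 5P - 395, hence P = 116 and q = 185.
Since buyers' out-of-pocket price is the market price minus the rebate, the effective demand curve becomes qd = 925 - 5P.
New equilibrium: 925 - 5P = 5P - 395 ⇒ 1320 = 10P ⇒ P = 132, q = 265.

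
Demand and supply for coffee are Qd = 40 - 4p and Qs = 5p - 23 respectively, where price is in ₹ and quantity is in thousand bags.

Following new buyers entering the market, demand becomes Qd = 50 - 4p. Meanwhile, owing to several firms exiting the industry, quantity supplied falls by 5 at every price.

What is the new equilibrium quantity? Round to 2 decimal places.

15.33

Original equilibrium: 40 - 4p = 5p - 23 gives 63 = 9p, so p = 7 and Q = 12.
After the shift, demand is Qd = 50 - 4p and supply is Qs = 5p - 28.
Clearing the new market: 50 - 4p = 5p - 28, so p = 26/3 ≈ 8.6667 and Q = 46/3 ≈ 15.3333.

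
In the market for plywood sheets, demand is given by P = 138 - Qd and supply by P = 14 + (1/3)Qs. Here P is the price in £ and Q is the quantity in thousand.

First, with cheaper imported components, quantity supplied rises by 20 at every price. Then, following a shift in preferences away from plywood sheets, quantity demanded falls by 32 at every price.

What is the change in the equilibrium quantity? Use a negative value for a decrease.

-19

Solve the original market: 138 - P = 3P - 42, hence P = 45 and Q = 93.
The new curves are Qd = 106 - P (demand) and Qs = 3P - 22 (supply).
New equilibrium: 106 - P = 3P - 22 ⇒ 128 = 4P ⇒ P = 32, Q = 74.
ΔQ = 74 − 93 = -19.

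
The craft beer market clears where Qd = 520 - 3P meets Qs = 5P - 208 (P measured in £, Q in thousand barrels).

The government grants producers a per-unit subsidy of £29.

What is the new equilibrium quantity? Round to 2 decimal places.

301.38

Before the shock: 520 - 3P = 5P - 208 ⇒ 728 = 8P ⇒ P = 91, Q = 247.
Since sellers receive the price plus the subsidy, the effective supply curve becomes Qs = 5P - 63.
Clearing the new market: 520 - 3P = 5P - 63, so P = 72.875 and Q = 301.375.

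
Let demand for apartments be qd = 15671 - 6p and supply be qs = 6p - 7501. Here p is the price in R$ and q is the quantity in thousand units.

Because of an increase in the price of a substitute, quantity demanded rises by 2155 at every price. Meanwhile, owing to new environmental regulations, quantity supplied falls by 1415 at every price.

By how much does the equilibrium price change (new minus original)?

+297.5

Before the shock: 15671 - 6p = 6p - 7501 ⇒ 23172 = 12p ⇒ p = 1931, q = 4085.
With the change applied: demand qd = 17826 - 6p, supply qs = 6p - 8916.
Equate the new curves: 17826 - 6p = 6p - 8916, giving 26742 = 12p, p = 2228.5, q = 4455.
Δp = 2228.5 − 1931 = +297.5.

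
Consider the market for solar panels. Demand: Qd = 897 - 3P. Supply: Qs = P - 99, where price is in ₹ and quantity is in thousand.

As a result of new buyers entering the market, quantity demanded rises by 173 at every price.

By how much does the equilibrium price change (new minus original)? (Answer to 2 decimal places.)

Initially, 897 - 3P = P - 99, so 996 = 4P and P = 249, Q = 150.
The shock moves the curves to Qd = 1070 - 3P and Qs = P - 99.
New equilibrium: 1070 - 3P = P - 99 ⇒ 1169 = 4P ⇒ P = 292.25, Q = 193.25.
ΔP = 292.25 − 249 = +43.25.

+43.25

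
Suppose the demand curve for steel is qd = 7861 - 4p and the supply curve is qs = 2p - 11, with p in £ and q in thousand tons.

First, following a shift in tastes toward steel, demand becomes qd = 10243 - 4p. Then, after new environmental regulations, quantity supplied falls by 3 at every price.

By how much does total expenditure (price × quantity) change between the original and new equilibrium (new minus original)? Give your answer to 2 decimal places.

+2392591.50

Initially, 7861 - 4p = 2p - 11, so 7872 = 6p and p = 1312, q = 2613.
The new curves are qd = 10243 - 4p (demand) and qs = 2p - 14 (supply).
New equilibrium: 10243 - 4p = 2p - 14 ⇒ 10257 = 6p ⇒ p = 1709.5, q = 3405.
Expenditure moves from 1312×2613 = 3428256 to 1709.5×3405 = 5820847.5; change = +2392591.50.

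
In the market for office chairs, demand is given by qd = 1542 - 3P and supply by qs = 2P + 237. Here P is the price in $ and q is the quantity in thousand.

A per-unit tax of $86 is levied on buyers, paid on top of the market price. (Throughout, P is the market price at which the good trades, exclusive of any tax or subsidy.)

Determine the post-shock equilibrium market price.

Original equilibrium: 1542 - 3P = 2P + 237 gives 1305 = 5P, so P = 261 and q = 759.
Since buyers pay the price plus the tax, the effective demand curve becomes qd = 1284 - 3P.
Clearing the new market: 1284 - 3P = 2P + 237, so P = 209.4 and q = 655.8.

209.4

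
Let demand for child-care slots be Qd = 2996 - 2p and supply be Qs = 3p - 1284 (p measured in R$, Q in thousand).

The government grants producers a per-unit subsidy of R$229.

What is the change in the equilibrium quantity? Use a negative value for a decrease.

+274.8

Solve the original market: 2996 - 2p = 3p - 1284, hence p = 856 and Q = 1284.
Since sellers receive the price plus the subsidy, the effective supply curve becomes Qs = 3p - 597.
Equate the new curves: 2996 - 2p = 3p - 597, giving 3593 = 5p, p = 718.6, Q = 1558.8.
ΔQ = 1558.8 − 1284 = +274.8.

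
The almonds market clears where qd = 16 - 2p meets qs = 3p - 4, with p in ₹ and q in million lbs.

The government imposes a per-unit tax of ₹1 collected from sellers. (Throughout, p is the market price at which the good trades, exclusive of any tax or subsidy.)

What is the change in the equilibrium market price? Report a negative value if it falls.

+0.6

Solve the original market: 16 - 2p = 3p - 4, hence p = 4 and q = 8.
Since sellers keep the price net of the tax, the effective supply curve becomes qs = 3p - 7.
Equate the new curves: 16 - 2p = 3p - 7, giving 23 = 5p, p = 4.6, q = 6.8.
Δp = 4.6 − 4 = +0.6.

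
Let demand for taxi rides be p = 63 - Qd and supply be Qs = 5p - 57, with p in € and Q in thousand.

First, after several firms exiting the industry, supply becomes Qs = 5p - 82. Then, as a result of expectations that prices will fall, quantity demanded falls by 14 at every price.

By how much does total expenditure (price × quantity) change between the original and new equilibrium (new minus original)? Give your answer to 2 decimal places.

-266.86

Initially, 63 - p = 5p - 57, so 120 = 6p and p = 20, Q = 43.
With the change applied: demand Qd = 49 - p, supply Qs = 5p - 82.
Clearing the new market: 49 - p = 5p - 82, so p = 131/6 ≈ 21.8333 and Q = 163/6 ≈ 27.1667.
Expenditure moves from 20×43 = 860 to 21.8333×27.1667 = 593.1389; change = -266.86.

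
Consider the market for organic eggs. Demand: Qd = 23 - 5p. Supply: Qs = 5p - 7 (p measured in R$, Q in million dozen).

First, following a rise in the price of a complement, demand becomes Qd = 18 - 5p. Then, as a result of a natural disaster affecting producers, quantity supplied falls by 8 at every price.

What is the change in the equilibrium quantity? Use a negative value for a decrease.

Original equilibrium: 23 - 5p = 5p - 7 gives 30 = 10p, so p = 3 and Q = 8.
After the shift, demand is Qd = 18 - 5p and supply is Qs = 5p - 15.
Clearing the new market: 18 - 5p = 5p - 15, so p = 3.3 and Q = 1.5.
ΔQ = 1.5 − 8 = -6.5.

-6.5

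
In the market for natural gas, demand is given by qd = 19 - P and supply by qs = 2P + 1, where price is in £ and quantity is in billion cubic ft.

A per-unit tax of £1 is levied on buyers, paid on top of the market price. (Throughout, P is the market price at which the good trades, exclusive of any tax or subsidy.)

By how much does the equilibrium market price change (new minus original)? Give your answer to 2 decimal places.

-0.33

Solve the original market: 19 - P = 2P + 1, hence P = 6 and q = 13.
Since buyers pay the price plus the tax, the effective demand curve becomes qd = 18 - P.
Clearing the new market: 18 - P = 2P + 1, so P = 17/3 ≈ 5.6667 and q = 37/3 ≈ 12.3333.
ΔP = 5.6667 − 6 = -0.33.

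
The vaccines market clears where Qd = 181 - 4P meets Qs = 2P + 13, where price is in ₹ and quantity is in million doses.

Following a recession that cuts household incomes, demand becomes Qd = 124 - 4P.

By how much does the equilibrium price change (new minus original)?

Solve the original market: 181 - 4P = 2P + 13, hence P = 28 and Q = 69.
After the shift, demand is Qd = 124 - 4P and supply is Qs = 2P + 13.
New equilibrium: 124 - 4P = 2P + 13 ⇒ 111 = 6P ⇒ P = 18.5, Q = 50.
ΔP = 18.5 − 28 = -9.5.

-9.5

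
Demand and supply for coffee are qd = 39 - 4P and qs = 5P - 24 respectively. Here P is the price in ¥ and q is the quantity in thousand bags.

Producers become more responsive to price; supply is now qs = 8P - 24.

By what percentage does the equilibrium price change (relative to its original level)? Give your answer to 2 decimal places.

Original equilibrium: 39 - 4P = 5P - 24 gives 63 = 9P, so P = 7 and q = 11.
With the change applied: demand qd = 39 - 4P, supply qs = 8P - 24.
Equate the new curves: 39 - 4P = 8P - 24, giving 63 = 12P, P = 5.25, q = 18.
%ΔP = (5.25 − 7) / 7 × 100 = -25.00%.

-25.00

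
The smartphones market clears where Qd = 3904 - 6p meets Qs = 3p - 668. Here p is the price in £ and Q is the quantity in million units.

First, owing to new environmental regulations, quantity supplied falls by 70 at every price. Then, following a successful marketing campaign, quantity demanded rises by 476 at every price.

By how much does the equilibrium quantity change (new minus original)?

Initially, 3904 - 6p = 3p - 668, so 4572 = 9p and p = 508, Q = 856.
After the shift, demand is Qd = 4380 - 6p and supply is Qs = 3p - 738.
Setting them equal: 4380 - 6p = 3p - 738 → 5118 = 9p, so p = 1706/3 ≈ 568.6667 and Q = 968.
ΔQ = 968 − 856 = +112.

+112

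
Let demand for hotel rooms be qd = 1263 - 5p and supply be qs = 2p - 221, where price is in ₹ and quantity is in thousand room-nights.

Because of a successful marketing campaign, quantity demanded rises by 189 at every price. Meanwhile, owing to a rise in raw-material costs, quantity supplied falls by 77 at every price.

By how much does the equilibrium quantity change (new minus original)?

Solve the original market: 1263 - 5p = 2p - 221, hence p = 212 and q = 203.
The new curves are qd = 1452 - 5p (demand) and qs = 2p - 298 (supply).
Setting them equal: 1452 - 5p = 2p - 298 → 1750 = 7p, so p = 250 and q = 202.
Δq = 202 − 203 = -1.

-1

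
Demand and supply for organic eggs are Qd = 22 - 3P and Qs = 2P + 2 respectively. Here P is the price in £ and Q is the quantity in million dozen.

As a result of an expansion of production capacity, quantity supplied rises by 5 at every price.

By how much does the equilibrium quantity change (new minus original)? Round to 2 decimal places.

+3.00

Before the shock: 22 - 3P = 2P + 2 ⇒ 20 = 5P ⇒ P = 4, Q = 10.
The new curves are Qd = 22 - 3P (demand) and Qs = 2P + 7 (supply).
Equate the new curves: 22 - 3P = 2P + 7, giving 15 = 5P, P = 3, Q = 13.
ΔQ = 13 − 10 = +3.00.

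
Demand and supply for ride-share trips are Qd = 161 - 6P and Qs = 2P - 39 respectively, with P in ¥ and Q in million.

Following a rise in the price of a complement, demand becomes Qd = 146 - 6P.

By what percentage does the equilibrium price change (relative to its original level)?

Original equilibrium: 161 - 6P = 2P - 39 gives 200 = 8P, so P = 25 and Q = 11.
After the shift, demand is Qd = 146 - 6P and supply is Qs = 2P - 39.
Equate the new curves: 146 - 6P = 2P - 39, giving 185 = 8P, P = 23.125, Q = 7.25.
%ΔP = (23.125 − 25) / 25 × 100 = -7.5%.

-7.5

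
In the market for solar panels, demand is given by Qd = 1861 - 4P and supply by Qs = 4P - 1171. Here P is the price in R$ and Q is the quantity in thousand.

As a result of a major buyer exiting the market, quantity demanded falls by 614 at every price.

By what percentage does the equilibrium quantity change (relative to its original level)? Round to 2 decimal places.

-88.99

Original equilibrium: 1861 - 4P = 4P - 1171 gives 3032 = 8P, so P = 379 and Q = 345.
With the change applied: demand Qd = 1247 - 4P, supply Qs = 4P - 1171.
Setting them equal: 1247 - 4P = 4P - 1171 → 2418 = 8P, so P = 302.25 and Q = 38.
%ΔQ = (38 − 345) / 345 × 100 = -88.99%.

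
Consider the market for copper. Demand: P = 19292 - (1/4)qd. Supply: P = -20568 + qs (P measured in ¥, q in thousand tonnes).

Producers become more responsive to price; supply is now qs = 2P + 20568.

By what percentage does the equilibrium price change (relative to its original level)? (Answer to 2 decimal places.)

Before the shock: 77168 - 4P = P + 20568 ⇒ 56600 = 5P ⇒ P = 11320, q = 31888.
After the shift, demand is qd = 77168 - 4P and supply is qs = 2P + 20568.
New equilibrium: 77168 - 4P = 2P + 20568 ⇒ 56600 = 6P ⇒ P = 28300/3 ≈ 9433.3333, q = 118304/3 ≈ 39434.6667.
%ΔP = (9433.3333 − 11320) / 11320 × 100 = -16.67%.

-16.67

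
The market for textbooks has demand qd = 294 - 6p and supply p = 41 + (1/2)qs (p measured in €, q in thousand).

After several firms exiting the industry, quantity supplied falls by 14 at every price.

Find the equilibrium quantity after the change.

1.5

Solve the original market: 294 - 6p = 2p - 82, hence p = 47 and q = 12.
The shock moves the curves to qd = 294 - 6p and qs = 2p - 96.
Setting them equal: 294 - 6p = 2p - 96 → 390 = 8p, so p = 48.75 and q = 1.5.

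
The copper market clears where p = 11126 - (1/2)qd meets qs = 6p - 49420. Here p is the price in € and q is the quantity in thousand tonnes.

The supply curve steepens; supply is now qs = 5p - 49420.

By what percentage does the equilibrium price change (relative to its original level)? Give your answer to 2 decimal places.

Initially, 22252 - 2p = 6p - 49420, so 71672 = 8p and p = 8959, q = 4334.
With the change applied: demand qd = 22252 - 2p, supply qs = 5p - 49420.
Setting them equal: 22252 - 2p = 5p - 49420 → 71672 = 7p, so p = 71672/7 ≈ 10238.8571 and q = 12420/7 ≈ 1774.2857.
%Δp = (10238.8571 − 8959) / 8959 × 100 = +14.29%.

+14.29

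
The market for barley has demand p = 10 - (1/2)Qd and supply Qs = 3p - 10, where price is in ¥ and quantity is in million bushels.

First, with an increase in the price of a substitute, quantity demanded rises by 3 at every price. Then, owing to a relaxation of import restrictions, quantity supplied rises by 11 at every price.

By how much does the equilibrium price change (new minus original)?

-1.6

Before the shock: 20 - 2p = 3p - 10 ⇒ 30 = 5p ⇒ p = 6, Q = 8.
The shock moves the curves to Qd = 23 - 2p and Qs = 3p + 1.
Equate the new curves: 23 - 2p = 3p + 1, giving 22 = 5p, p = 4.4, Q = 14.2.
Δp = 4.4 − 6 = -1.6.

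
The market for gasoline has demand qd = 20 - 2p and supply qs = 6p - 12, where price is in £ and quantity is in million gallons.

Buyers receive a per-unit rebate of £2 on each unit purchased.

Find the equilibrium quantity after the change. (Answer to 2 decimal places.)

Solve the original market: 20 - 2p = 6p - 12, hence p = 4 and q = 12.
Since buyers' out-of-pocket price is the market price minus the rebate, the effective demand curve becomes qd = 24 - 2p.
New equilibrium: 24 - 2p = 6p - 12 ⇒ 36 = 8p ⇒ p = 4.5, q = 15.

15.00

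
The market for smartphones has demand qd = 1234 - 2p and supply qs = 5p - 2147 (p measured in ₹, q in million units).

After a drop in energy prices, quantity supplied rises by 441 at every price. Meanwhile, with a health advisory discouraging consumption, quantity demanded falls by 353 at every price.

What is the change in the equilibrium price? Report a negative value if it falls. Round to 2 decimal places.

-113.43

Initially, 1234 - 2p = 5p - 2147, so 3381 = 7p and p = 483, q = 268.
After the shift, demand is qd = 881 - 2p and supply is qs = 5p - 1706.
Clearing the new market: 881 - 2p = 5p - 1706, so p = 2587/7 ≈ 369.5714 and q = 993/7 ≈ 141.8571.
Δp = 369.5714 − 483 = -113.43.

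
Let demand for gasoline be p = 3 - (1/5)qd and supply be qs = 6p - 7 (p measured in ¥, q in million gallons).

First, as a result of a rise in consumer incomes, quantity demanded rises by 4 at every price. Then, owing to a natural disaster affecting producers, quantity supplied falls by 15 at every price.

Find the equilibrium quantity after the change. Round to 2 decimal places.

0.36

Original equilibrium: 15 - 5p = 6p - 7 gives 22 = 11p, so p = 2 and q = 5.
With the change applied: demand qd = 19 - 5p, supply qs = 6p - 22.
Setting them equal: 19 - 5p = 6p - 22 → 41 = 11p, so p = 41/11 ≈ 3.7273 and q = 4/11 ≈ 0.3636.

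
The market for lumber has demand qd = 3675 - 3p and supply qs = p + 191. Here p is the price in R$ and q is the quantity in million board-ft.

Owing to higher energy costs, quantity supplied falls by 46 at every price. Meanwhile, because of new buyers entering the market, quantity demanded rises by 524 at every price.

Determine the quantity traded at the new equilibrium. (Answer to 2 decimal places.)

1158.50

Initially, 3675 - 3p = p + 191, so 3484 = 4p and p = 871, q = 1062.
The shock moves the curves to qd = 4199 - 3p and qs = p + 145.
New equilibrium: 4199 - 3p = p + 145 ⇒ 4054 = 4p ⇒ p = 1013.5, q = 1158.5.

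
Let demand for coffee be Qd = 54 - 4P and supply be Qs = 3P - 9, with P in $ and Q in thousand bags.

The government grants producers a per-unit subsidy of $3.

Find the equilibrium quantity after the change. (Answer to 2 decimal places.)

23.14

Before the shock: 54 - 4P = 3P - 9 ⇒ 63 = 7P ⇒ P = 9, Q = 18.
Since sellers receive the price plus the subsidy, the effective supply curve becomes Qs = 3P.
Clearing the new market: 54 - 4P = 3P, so P = 54/7 ≈ 7.7143 and Q = 162/7 ≈ 23.1429.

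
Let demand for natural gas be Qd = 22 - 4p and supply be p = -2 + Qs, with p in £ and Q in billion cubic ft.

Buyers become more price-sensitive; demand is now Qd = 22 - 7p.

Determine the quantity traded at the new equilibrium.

4.5

Original equilibrium: 22 - 4p = p + 2 gives 20 = 5p, so p = 4 and Q = 6.
With the change applied: demand Qd = 22 - 7p, supply Qs = p + 2.
Setting them equal: 22 - 7p = p + 2 → 20 = 8p, so p = 2.5 and Q = 4.5.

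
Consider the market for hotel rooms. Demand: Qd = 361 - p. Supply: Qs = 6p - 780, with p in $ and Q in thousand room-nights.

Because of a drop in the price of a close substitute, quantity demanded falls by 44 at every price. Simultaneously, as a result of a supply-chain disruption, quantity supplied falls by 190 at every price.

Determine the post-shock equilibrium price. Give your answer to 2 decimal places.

Initially, 361 - p = 6p - 780, so 1141 = 7p and p = 163, Q = 198.
After the shift, demand is Qd = 317 - p and supply is Qs = 6p - 970.
Setting them equal: 317 - p = 6p - 970 → 1287 = 7p, so p = 1287/7 ≈ 183.8571 and Q = 932/7 ≈ 133.1429.

183.86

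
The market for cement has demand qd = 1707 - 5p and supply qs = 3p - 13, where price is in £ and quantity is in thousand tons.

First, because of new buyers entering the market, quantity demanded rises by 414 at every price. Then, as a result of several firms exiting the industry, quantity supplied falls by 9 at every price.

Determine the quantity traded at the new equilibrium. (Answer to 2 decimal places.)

Original equilibrium: 1707 - 5p = 3p - 13 gives 1720 = 8p, so p = 215 and q = 632.
With the change applied: demand qd = 2121 - 5p, supply qs = 3p - 22.
Setting them equal: 2121 - 5p = 3p - 22 → 2143 = 8p, so p = 267.875 and q = 781.625.

781.63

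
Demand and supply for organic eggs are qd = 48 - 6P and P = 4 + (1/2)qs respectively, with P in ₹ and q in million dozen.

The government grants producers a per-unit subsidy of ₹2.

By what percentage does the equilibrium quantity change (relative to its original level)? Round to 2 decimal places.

+50.00

Before the shock: 48 - 6P = 2P - 8 ⇒ 56 = 8P ⇒ P = 7, q = 6.
Since sellers receive the price plus the subsidy, the effective supply curve becomes qs = 2P - 4.
Clearing the new market: 48 - 6P = 2P - 4, so P = 6.5 and q = 9.
%Δq = (9 − 6) / 6 × 100 = +50.00%.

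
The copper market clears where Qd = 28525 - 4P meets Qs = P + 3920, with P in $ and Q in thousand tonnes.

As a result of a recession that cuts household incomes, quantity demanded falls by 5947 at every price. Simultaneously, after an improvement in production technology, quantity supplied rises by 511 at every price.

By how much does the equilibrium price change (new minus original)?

Solve the original market: 28525 - 4P = P + 3920, hence P = 4921 and Q = 8841.
The shock moves the curves to Qd = 22578 - 4P and Qs = P + 4431.
Equate the new curves: 22578 - 4P = P + 4431, giving 18147 = 5P, P = 3629.4, Q = 8060.4.
ΔP = 3629.4 − 4921 = -1291.6.

-1291.6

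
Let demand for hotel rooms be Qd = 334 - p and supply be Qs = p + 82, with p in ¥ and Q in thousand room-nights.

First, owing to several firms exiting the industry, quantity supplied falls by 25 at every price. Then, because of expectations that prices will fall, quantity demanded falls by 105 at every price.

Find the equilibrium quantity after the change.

Before the shock: 334 - p = p + 82 ⇒ 252 = 2p ⇒ p = 126, Q = 208.
With the change applied: demand Qd = 229 - p, supply Qs = p + 57.
Equate the new curves: 229 - p = p + 57, giving 172 = 2p, p = 86, Q = 143.

143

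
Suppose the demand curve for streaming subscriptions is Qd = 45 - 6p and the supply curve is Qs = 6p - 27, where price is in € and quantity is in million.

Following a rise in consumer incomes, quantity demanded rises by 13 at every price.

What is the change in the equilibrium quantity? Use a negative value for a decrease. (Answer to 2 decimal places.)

+6.50

Solve the original market: 45 - 6p = 6p - 27, hence p = 6 and Q = 9.
The shock moves the curves to Qd = 58 - 6p and Qs = 6p - 27.
Clearing the new market: 58 - 6p = 6p - 27, so p = 85/12 ≈ 7.0833 and Q = 15.5.
ΔQ = 15.5 − 9 = +6.50.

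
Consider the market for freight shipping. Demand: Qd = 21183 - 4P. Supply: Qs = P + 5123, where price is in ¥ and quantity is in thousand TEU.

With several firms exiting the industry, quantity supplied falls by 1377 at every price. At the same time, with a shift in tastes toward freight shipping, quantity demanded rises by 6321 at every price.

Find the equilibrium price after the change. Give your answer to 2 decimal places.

4751.60

Solve the original market: 21183 - 4P = P + 5123, hence P = 3212 and Q = 8335.
The shock moves the curves to Qd = 27504 - 4P and Qs = P + 3746.
Equate the new curves: 27504 - 4P = P + 3746, giving 23758 = 5P, P = 4751.6, Q = 8497.6.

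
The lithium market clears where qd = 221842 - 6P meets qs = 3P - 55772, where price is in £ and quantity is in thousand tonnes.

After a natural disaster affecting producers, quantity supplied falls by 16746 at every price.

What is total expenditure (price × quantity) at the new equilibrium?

837356080

Original equilibrium: 221842 - 6P = 3P - 55772 gives 277614 = 9P, so P = 30846 and q = 36766.
The shock moves the curves to qd = 221842 - 6P and qs = 3P - 72518.
New equilibrium: 221842 - 6P = 3P - 72518 ⇒ 294360 = 9P ⇒ P = 98120/3 ≈ 32706.6667, q = 25602.
New expenditure = 32706.6667 × 25602 = 837356080.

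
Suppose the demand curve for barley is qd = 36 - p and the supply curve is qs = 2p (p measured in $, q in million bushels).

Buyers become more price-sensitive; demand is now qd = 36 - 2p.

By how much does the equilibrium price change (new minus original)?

-3

Solve the original market: 36 - p = 2p, hence p = 12 and q = 24.
The shock moves the curves to qd = 36 - 2p and qs = 2p.
New equilibrium: 36 - 2p = 2p ⇒ 36 = 4p ⇒ p = 9, q = 18.
Δp = 9 − 12 = -3.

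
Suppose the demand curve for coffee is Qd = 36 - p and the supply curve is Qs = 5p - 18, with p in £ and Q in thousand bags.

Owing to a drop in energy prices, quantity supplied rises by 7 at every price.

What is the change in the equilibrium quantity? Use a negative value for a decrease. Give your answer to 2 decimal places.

Before the shock: 36 - p = 5p - 18 ⇒ 54 = 6p ⇒ p = 9, Q = 27.
The new curves are Qd = 36 - p (demand) and Qs = 5p - 11 (supply).
Equate the new curves: 36 - p = 5p - 11, giving 47 = 6p, p = 47/6 ≈ 7.8333, Q = 169/6 ≈ 28.1667.
ΔQ = 28.1667 − 27 = +1.17.

+1.17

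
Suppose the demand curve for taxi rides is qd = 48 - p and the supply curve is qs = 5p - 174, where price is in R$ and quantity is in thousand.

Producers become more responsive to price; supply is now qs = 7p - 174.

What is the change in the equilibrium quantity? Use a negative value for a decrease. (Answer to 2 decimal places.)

+9.25

Original equilibrium: 48 - p = 5p - 174 gives 222 = 6p, so p = 37 and q = 11.
After the shift, demand is qd = 48 - p and supply is qs = 7p - 174.
Setting them equal: 48 - p = 7p - 174 → 222 = 8p, so p = 27.75 and q = 20.25.
Δq = 20.25 − 11 = +9.25.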